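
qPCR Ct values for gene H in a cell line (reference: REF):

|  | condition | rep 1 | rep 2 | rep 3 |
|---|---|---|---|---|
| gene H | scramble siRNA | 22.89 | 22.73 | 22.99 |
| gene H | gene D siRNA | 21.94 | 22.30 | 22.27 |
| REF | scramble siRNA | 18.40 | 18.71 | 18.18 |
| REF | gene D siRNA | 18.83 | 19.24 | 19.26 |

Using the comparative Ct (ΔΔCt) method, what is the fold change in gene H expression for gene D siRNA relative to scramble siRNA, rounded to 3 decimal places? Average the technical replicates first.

2.603

Mean Ct: gene H scramble siRNA 22.870; gene H gene D siRNA 22.170; REF scramble siRNA 18.430; REF gene D siRNA 19.110
ΔCt(scramble siRNA) = 22.870 − 18.430 = 4.440
ΔCt(gene D siRNA) = 22.170 − 19.110 = 3.060
ΔΔCt = 3.060 − 4.440 = -1.380
Fold change = 2^(−(-1.380)) = 2^1.380 = 2.6027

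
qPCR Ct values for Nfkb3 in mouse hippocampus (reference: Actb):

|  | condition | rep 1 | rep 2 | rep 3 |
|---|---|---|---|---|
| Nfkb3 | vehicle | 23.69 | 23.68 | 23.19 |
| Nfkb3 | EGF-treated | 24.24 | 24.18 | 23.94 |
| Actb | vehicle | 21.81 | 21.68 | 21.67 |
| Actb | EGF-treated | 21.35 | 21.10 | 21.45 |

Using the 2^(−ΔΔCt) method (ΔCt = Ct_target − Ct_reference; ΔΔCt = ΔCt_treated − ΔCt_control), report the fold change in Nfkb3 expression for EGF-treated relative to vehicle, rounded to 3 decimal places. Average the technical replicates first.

Mean Ct: Nfkb3 vehicle 23.520; Nfkb3 EGF-treated 24.120; Actb vehicle 21.720; Actb EGF-treated 21.300
ΔCt(vehicle) = 23.520 − 21.720 = 1.800
ΔCt(EGF-treated) = 24.120 − 21.300 = 2.820
ΔΔCt = 2.820 − 1.800 = 1.020
Fold change = 2^(−1.020) = 0.4931

0.493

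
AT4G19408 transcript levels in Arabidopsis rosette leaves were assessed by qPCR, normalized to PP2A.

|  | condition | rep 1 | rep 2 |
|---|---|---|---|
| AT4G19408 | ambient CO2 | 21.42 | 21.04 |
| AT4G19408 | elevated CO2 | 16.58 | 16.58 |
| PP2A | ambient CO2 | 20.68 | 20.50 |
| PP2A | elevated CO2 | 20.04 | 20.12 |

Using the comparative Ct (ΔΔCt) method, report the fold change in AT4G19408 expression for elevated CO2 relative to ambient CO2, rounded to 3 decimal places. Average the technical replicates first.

17.630

Mean Ct: AT4G19408 ambient CO2 21.230; AT4G19408 elevated CO2 16.580; PP2A ambient CO2 20.590; PP2A elevated CO2 20.080
ΔCt(ambient CO2) = 21.230 − 20.590 = 0.640
ΔCt(elevated CO2) = 16.580 − 20.080 = -3.500
ΔΔCt = -3.500 − 0.640 = -4.140
Fold change = 2^(−(-4.140)) = 2^4.140 = 17.6305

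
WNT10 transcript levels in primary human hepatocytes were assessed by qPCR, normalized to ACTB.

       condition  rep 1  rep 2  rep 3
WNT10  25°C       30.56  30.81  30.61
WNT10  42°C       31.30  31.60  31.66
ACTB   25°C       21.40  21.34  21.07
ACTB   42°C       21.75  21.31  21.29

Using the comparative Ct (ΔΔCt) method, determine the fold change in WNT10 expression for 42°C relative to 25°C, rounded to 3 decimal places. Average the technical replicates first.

0.624

Mean Ct: WNT10 25°C 30.660; WNT10 42°C 31.520; ACTB 25°C 21.270; ACTB 42°C 21.450
ΔCt(25°C) = 30.660 − 21.270 = 9.390
ΔCt(42°C) = 31.520 − 21.450 = 10.070
ΔΔCt = 10.070 − 9.390 = 0.680
Fold change = 2^(−0.680) = 0.6242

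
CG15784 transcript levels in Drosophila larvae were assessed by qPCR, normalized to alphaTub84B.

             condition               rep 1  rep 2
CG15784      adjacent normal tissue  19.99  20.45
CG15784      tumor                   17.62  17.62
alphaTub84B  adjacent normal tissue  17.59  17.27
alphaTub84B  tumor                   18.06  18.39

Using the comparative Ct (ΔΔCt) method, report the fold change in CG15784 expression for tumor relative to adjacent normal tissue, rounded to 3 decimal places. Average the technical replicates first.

Mean Ct: CG15784 adjacent normal tissue 20.220; CG15784 tumor 17.620; alphaTub84B adjacent normal tissue 17.430; alphaTub84B tumor 18.225
ΔCt(adjacent normal tissue) = 20.220 − 17.430 = 2.790
ΔCt(tumor) = 17.620 − 18.225 = -0.605
ΔΔCt = -0.605 − 2.790 = -3.395
Fold change = 2^(−(-3.395)) = 2^3.395 = 10.5195

10.520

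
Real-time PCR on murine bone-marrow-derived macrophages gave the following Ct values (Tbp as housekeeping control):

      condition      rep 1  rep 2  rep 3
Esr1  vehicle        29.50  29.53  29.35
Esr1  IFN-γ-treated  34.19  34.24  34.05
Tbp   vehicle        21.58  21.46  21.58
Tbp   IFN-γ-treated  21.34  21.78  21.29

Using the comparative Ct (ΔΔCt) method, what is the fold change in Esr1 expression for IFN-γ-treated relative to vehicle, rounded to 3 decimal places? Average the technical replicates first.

0.037

Mean Ct: Esr1 vehicle 29.460; Esr1 IFN-γ-treated 34.160; Tbp vehicle 21.540; Tbp IFN-γ-treated 21.470
ΔCt(vehicle) = 29.460 − 21.540 = 7.920
ΔCt(IFN-γ-treated) = 34.160 − 21.470 = 12.690
ΔΔCt = 12.690 − 7.920 = 4.770
Fold change = 2^(−4.770) = 0.0367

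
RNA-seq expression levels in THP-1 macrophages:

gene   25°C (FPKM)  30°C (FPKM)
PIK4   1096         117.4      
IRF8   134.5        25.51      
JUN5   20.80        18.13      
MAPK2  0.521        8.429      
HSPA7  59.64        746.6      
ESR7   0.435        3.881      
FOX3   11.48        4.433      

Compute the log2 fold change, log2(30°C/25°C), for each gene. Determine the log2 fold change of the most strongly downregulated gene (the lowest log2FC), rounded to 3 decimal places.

log2(117.4/1096) = -3.223  (PIK4)
log2(25.51/134.5) = -2.398  (IRF8)
log2(18.13/20.80) = -0.198  (JUN5)
log2(8.429/0.521) = 4.016  (MAPK2)
log2(746.6/59.64) = 3.646  (HSPA7)
log2(3.881/0.435) = 3.157  (ESR7)
log2(4.433/11.48) = -1.373  (FOX3)
PIK4 is most strongly downregulated.

-3.223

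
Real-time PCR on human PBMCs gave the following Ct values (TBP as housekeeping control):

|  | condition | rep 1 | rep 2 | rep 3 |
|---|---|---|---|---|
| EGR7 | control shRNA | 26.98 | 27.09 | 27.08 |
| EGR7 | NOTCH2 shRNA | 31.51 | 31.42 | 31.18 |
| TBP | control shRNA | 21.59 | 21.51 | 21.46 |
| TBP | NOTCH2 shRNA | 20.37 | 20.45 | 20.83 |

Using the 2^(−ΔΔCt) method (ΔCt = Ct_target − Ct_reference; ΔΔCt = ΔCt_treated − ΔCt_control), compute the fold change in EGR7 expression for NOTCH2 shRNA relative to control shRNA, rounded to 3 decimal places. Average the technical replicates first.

Mean Ct: EGR7 control shRNA 27.050; EGR7 NOTCH2 shRNA 31.370; TBP control shRNA 21.520; TBP NOTCH2 shRNA 20.550
ΔCt(control shRNA) = 27.050 − 21.520 = 5.530
ΔCt(NOTCH2 shRNA) = 31.370 − 20.550 = 10.820
ΔΔCt = 10.820 − 5.530 = 5.290
Fold change = 2^(−5.290) = 0.0256

0.026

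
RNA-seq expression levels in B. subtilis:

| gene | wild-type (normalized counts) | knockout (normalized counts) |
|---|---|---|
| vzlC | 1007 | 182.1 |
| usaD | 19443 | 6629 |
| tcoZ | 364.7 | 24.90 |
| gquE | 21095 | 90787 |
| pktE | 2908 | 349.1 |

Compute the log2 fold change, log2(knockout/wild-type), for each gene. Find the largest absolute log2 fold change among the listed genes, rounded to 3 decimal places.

3.872

log2(182.1/1007) = -2.467  (vzlC)
log2(6629/19443) = -1.552  (usaD)
log2(24.90/364.7) = -3.872  (tcoZ)
log2(90787/21095) = 2.106  (gquE)
log2(349.1/2908) = -3.058  (pktE)
The largest magnitude belongs to tcoZ.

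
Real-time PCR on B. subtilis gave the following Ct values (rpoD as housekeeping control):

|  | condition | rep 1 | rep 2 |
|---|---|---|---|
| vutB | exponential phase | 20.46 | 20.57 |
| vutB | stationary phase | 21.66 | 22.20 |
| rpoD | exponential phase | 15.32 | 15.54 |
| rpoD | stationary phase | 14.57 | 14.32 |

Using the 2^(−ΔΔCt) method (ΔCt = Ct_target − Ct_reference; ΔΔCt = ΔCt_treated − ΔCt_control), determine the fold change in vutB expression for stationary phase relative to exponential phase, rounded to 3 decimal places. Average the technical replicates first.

0.189

Mean Ct: vutB exponential phase 20.515; vutB stationary phase 21.930; rpoD exponential phase 15.430; rpoD stationary phase 14.445
ΔCt(exponential phase) = 20.515 − 15.430 = 5.085
ΔCt(stationary phase) = 21.930 − 14.445 = 7.485
ΔΔCt = 7.485 − 5.085 = 2.400
Fold change = 2^(−2.400) = 0.1895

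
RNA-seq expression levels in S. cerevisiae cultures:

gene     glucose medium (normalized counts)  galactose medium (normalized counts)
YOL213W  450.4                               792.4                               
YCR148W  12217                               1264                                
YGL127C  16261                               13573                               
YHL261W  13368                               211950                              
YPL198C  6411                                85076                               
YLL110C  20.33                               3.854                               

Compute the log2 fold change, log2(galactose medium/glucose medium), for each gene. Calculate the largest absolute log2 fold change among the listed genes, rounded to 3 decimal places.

3.987

log2(792.4/450.4) = 0.815  (YOL213W)
log2(1264/12217) = -3.273  (YCR148W)
log2(13573/16261) = -0.261  (YGL127C)
log2(211950/13368) = 3.987  (YHL261W)
log2(85076/6411) = 3.730  (YPL198C)
log2(3.854/20.33) = -2.399  (YLL110C)
The largest magnitude belongs to YHL261W.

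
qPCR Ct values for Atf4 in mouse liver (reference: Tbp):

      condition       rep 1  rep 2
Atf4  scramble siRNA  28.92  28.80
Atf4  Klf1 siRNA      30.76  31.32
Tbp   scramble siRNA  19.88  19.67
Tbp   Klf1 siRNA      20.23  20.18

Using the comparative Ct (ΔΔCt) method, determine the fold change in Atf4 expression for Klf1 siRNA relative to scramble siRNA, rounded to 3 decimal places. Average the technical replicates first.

0.297

Mean Ct: Atf4 scramble siRNA 28.860; Atf4 Klf1 siRNA 31.040; Tbp scramble siRNA 19.775; Tbp Klf1 siRNA 20.205
ΔCt(scramble siRNA) = 28.860 − 19.775 = 9.085
ΔCt(Klf1 siRNA) = 31.040 − 20.205 = 10.835
ΔΔCt = 10.835 − 9.085 = 1.750
Fold change = 2^(−1.750) = 0.2973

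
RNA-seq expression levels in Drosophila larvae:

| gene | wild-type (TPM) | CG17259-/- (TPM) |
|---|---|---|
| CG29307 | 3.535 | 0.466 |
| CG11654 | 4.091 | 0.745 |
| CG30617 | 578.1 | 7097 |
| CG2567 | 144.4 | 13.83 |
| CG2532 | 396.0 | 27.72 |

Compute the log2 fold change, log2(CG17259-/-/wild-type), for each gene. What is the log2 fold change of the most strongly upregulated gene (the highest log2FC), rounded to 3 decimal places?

log2(0.466/3.535) = -2.923  (CG29307)
log2(0.745/4.091) = -2.457  (CG11654)
log2(7097/578.1) = 3.618  (CG30617)
log2(13.83/144.4) = -3.384  (CG2567)
log2(27.72/396.0) = -3.837  (CG2532)
CG30617 is most strongly upregulated.

3.618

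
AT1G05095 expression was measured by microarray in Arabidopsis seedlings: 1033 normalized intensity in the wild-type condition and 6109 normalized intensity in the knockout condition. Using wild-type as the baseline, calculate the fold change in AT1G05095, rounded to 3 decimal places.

5.914

Fold change = 6109 / 1033 = 5.9138
AT1G05095 is upregulated.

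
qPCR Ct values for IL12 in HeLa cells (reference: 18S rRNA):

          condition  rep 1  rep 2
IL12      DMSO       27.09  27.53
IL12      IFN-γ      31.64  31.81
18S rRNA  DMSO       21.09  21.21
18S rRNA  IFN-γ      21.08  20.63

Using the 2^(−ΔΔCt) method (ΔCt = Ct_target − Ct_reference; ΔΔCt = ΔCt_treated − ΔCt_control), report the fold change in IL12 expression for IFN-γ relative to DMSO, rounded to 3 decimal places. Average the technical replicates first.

Mean Ct: IL12 DMSO 27.310; IL12 IFN-γ 31.725; 18S rRNA DMSO 21.150; 18S rRNA IFN-γ 20.855
ΔCt(DMSO) = 27.310 − 21.150 = 6.160
ΔCt(IFN-γ) = 31.725 − 20.855 = 10.870
ΔΔCt = 10.870 − 6.160 = 4.710
Fold change = 2^(−4.710) = 0.0382

0.038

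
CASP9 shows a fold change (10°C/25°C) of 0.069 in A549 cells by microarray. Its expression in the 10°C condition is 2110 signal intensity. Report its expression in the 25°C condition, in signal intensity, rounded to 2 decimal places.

25°C expression = 2110 / 0.069 = 30579.71

30579.71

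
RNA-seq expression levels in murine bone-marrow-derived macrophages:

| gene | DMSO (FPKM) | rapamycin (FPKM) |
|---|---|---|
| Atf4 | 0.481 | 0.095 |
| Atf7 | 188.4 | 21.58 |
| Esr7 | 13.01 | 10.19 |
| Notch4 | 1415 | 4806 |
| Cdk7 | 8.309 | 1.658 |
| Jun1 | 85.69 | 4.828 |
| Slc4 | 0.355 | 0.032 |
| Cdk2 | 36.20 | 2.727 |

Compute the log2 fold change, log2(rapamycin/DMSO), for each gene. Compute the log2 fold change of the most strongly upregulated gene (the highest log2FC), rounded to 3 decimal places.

log2(0.095/0.481) = -2.340  (Atf4)
log2(21.58/188.4) = -3.126  (Atf7)
log2(10.19/13.01) = -0.352  (Esr7)
log2(4806/1415) = 1.764  (Notch4)
log2(1.658/8.309) = -2.325  (Cdk7)
log2(4.828/85.69) = -4.150  (Jun1)
log2(0.032/0.355) = -3.472  (Slc4)
log2(2.727/36.20) = -3.731  (Cdk2)
Notch4 is most strongly upregulated.

1.764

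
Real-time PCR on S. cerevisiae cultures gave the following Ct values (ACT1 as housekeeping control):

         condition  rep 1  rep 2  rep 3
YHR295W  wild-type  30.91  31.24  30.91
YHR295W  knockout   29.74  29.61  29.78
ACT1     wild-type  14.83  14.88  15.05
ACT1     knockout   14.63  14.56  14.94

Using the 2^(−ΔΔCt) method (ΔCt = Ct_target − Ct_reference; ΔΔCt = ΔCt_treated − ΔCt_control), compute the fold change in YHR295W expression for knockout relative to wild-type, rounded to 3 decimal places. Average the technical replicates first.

Mean Ct: YHR295W wild-type 31.020; YHR295W knockout 29.710; ACT1 wild-type 14.920; ACT1 knockout 14.710
ΔCt(wild-type) = 31.020 − 14.920 = 16.100
ΔCt(knockout) = 29.710 − 14.710 = 15.000
ΔΔCt = 15.000 − 16.100 = -1.100
Fold change = 2^(−(-1.100)) = 2^1.100 = 2.1435

2.144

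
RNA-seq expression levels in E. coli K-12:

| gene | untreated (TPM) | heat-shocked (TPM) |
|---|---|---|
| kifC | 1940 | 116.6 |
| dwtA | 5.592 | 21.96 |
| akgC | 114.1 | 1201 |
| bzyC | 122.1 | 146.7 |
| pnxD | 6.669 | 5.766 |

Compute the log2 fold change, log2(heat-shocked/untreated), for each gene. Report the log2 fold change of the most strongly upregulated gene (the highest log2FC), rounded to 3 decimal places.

3.396

log2(116.6/1940) = -4.056  (kifC)
log2(21.96/5.592) = 1.973  (dwtA)
log2(1201/114.1) = 3.396  (akgC)
log2(146.7/122.1) = 0.265  (bzyC)
log2(5.766/6.669) = -0.210  (pnxD)
akgC is most strongly upregulated.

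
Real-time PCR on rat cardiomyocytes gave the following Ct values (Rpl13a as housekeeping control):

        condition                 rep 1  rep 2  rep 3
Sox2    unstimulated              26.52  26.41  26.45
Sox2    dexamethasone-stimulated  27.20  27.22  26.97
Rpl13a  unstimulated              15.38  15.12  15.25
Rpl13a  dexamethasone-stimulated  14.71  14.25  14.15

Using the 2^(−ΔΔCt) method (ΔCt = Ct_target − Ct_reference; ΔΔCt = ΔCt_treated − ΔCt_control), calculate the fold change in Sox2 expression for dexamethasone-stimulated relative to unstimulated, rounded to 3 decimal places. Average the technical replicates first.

Mean Ct: Sox2 unstimulated 26.460; Sox2 dexamethasone-stimulated 27.130; Rpl13a unstimulated 15.250; Rpl13a dexamethasone-stimulated 14.370
ΔCt(unstimulated) = 26.460 − 15.250 = 11.210
ΔCt(dexamethasone-stimulated) = 27.130 − 14.370 = 12.760
ΔΔCt = 12.760 − 11.210 = 1.550
Fold change = 2^(−1.550) = 0.3415

0.342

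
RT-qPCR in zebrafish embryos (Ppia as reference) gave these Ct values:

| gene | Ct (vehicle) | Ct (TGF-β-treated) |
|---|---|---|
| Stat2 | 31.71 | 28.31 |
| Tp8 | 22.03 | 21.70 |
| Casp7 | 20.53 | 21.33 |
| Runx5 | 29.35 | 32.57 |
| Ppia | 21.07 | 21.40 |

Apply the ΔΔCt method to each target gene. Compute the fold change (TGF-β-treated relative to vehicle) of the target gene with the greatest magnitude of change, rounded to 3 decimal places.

Stat2: ΔΔCt = (28.31−21.40) − (31.71−21.07) = 6.91 − 10.64 = -3.73; fold change = 2^3.73 = 13.269
Tp8: ΔΔCt = (21.70−21.40) − (22.03−21.07) = 0.30 − 0.96 = -0.66; fold change = 2^0.66 = 1.580
Casp7: ΔΔCt = (21.33−21.40) − (20.53−21.07) = -0.07 − (-0.54) = 0.47; fold change = 2^-0.47 = 0.722
Runx5: ΔΔCt = (32.57−21.40) − (29.35−21.07) = 11.17 − 8.28 = 2.89; fold change = 2^-2.89 = 0.135
Stat2 has the largest |ΔΔCt| = 3.73.

13.269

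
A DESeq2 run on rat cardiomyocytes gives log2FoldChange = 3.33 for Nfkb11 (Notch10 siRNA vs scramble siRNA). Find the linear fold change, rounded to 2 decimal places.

10.06

Fold change = 2^(3.33) = 10.056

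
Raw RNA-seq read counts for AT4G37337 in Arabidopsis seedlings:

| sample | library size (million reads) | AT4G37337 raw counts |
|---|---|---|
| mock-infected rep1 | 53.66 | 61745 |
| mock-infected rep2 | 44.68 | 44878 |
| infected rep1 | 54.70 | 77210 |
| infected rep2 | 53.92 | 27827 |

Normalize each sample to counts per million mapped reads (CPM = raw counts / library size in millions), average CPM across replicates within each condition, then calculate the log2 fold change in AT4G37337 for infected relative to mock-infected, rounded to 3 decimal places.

CPM(mock-infected rep1) = 61745 / 53.66 = 1150.6709
CPM(mock-infected rep2) = 44878 / 44.68 = 1004.4315
CPM(infected rep1) = 77210 / 54.70 = 1411.5174
CPM(infected rep2) = 27827 / 53.92 = 516.0794
mean CPM(mock-infected) = 1077.5512; mean CPM(infected) = 963.7984
Fold change = 963.7984 / 1077.5512 = 0.89443
log2(0.89443) = -0.1610

-0.161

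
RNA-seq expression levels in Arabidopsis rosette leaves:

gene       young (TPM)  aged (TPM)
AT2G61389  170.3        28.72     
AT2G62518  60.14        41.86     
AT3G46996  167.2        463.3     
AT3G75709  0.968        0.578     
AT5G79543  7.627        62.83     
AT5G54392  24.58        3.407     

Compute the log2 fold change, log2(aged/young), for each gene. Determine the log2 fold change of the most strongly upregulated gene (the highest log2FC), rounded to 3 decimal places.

log2(28.72/170.3) = -2.568  (AT2G61389)
log2(41.86/60.14) = -0.523  (AT2G62518)
log2(463.3/167.2) = 1.470  (AT3G46996)
log2(0.578/0.968) = -0.744  (AT3G75709)
log2(62.83/7.627) = 3.042  (AT5G79543)
log2(3.407/24.58) = -2.851  (AT5G54392)
AT5G79543 is most strongly upregulated.

3.042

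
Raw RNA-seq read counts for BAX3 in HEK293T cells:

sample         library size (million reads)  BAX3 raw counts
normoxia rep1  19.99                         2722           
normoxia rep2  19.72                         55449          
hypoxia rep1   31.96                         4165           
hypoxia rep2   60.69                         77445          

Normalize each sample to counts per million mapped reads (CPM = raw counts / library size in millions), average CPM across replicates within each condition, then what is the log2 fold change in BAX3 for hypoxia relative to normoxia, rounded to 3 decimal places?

-1.068

CPM(normoxia rep1) = 2722 / 19.99 = 136.1681
CPM(normoxia rep2) = 55449 / 19.72 = 2811.8154
CPM(hypoxia rep1) = 4165 / 31.96 = 130.3191
CPM(hypoxia rep2) = 77445 / 60.69 = 1276.0751
mean CPM(normoxia) = 1473.9917; mean CPM(hypoxia) = 703.1971
Fold change = 703.1971 / 1473.9917 = 0.47707
log2(0.47707) = -1.0677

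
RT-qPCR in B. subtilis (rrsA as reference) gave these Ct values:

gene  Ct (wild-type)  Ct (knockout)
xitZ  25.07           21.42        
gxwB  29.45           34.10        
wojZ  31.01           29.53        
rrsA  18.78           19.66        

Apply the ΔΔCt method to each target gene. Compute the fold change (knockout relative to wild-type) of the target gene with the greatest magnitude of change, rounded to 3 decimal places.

23.103

xitZ: ΔΔCt = (21.42−19.66) − (25.07−18.78) = 1.76 − 6.29 = -4.53; fold change = 2^4.53 = 23.103
gxwB: ΔΔCt = (34.10−19.66) − (29.45−18.78) = 14.44 − 10.67 = 3.77; fold change = 2^-3.77 = 0.073
wojZ: ΔΔCt = (29.53−19.66) − (31.01−18.78) = 9.87 − 12.23 = -2.36; fold change = 2^2.36 = 5.134
xitZ has the largest |ΔΔCt| = 4.53.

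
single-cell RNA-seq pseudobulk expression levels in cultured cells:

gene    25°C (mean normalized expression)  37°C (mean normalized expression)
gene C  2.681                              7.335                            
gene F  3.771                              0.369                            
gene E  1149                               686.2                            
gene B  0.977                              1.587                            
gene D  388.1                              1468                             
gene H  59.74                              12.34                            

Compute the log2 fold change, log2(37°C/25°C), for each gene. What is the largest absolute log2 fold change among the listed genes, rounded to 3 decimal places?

log2(7.335/2.681) = 1.452  (gene C)
log2(0.369/3.771) = -3.353  (gene F)
log2(686.2/1149) = -0.744  (gene E)
log2(1.587/0.977) = 0.700  (gene B)
log2(1468/388.1) = 1.919  (gene D)
log2(12.34/59.74) = -2.275  (gene H)
The largest magnitude belongs to gene F.

3.353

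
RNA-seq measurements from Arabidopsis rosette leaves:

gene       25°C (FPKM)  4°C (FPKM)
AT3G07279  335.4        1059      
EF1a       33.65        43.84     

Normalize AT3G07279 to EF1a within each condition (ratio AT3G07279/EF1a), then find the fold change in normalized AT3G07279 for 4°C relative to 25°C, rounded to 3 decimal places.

AT3G07279/EF1a (25°C) = 335.4 / 33.65 = 9.9673
AT3G07279/EF1a (4°C) = 1059 / 43.84 = 24.156
Fold change = 24.156 / 9.9673 = 2.4235

2.424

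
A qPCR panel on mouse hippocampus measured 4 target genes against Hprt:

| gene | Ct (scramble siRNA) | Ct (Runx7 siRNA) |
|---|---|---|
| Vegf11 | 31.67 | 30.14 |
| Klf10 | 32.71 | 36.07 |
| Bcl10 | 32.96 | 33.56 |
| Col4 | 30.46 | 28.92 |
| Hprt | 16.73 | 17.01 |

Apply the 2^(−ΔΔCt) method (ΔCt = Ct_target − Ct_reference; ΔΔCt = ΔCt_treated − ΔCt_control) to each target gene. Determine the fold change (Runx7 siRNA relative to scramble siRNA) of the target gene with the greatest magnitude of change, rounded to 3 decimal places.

0.118

Vegf11: ΔΔCt = (30.14−17.01) − (31.67−16.73) = 13.13 − 14.94 = -1.81; fold change = 2^1.81 = 3.506
Klf10: ΔΔCt = (36.07−17.01) − (32.71−16.73) = 19.06 − 15.98 = 3.08; fold change = 2^-3.08 = 0.118
Bcl10: ΔΔCt = (33.56−17.01) − (32.96−16.73) = 16.55 − 16.23 = 0.32; fold change = 2^-0.32 = 0.801
Col4: ΔΔCt = (28.92−17.01) − (30.46−16.73) = 11.91 − 13.73 = -1.82; fold change = 2^1.82 = 3.531
Klf10 has the largest |ΔΔCt| = 3.08.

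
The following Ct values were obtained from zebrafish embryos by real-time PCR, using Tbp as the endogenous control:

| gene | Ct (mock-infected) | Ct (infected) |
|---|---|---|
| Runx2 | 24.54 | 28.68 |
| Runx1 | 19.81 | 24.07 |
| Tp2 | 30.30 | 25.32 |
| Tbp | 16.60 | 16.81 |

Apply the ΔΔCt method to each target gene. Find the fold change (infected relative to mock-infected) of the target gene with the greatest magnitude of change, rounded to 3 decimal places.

Runx2: ΔΔCt = (28.68−16.81) − (24.54−16.60) = 11.87 − 7.94 = 3.93; fold change = 2^-3.93 = 0.066
Runx1: ΔΔCt = (24.07−16.81) − (19.81−16.60) = 7.26 − 3.21 = 4.05; fold change = 2^-4.05 = 0.060
Tp2: ΔΔCt = (25.32−16.81) − (30.30−16.60) = 8.51 − 13.70 = -5.19; fold change = 2^5.19 = 36.504
Tp2 has the largest |ΔΔCt| = 5.19.

36.504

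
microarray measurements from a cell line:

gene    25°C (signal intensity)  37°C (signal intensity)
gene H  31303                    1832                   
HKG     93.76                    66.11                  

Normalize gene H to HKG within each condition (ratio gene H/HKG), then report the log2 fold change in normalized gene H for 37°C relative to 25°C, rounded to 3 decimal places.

gene H/HKG (25°C) = 31303 / 93.76 = 333.86
gene H/HKG (37°C) = 1832 / 66.11 = 27.711
Fold change = 27.711 / 333.86 = 0.0830
log2(0.0830) = -3.5907

-3.591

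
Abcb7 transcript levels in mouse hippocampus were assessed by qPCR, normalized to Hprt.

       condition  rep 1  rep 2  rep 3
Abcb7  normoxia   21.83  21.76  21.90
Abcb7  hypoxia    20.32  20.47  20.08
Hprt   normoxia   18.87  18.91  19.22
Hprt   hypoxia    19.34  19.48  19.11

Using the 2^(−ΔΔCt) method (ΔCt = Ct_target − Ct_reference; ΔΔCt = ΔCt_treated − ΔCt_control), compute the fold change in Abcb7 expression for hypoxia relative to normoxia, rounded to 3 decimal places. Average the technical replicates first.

3.605

Mean Ct: Abcb7 normoxia 21.830; Abcb7 hypoxia 20.290; Hprt normoxia 19.000; Hprt hypoxia 19.310
ΔCt(normoxia) = 21.830 − 19.000 = 2.830
ΔCt(hypoxia) = 20.290 − 19.310 = 0.980
ΔΔCt = 0.980 − 2.830 = -1.850
Fold change = 2^(−(-1.850)) = 2^1.850 = 3.6050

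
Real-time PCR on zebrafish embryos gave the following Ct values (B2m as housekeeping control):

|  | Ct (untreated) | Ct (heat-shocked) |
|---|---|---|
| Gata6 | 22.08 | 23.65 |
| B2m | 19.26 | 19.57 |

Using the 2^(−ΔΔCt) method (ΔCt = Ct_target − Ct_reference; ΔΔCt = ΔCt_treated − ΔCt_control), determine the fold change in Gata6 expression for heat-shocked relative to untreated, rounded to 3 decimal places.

ΔCt(untreated) = 22.080 − 19.260 = 2.820
ΔCt(heat-shocked) = 23.650 − 19.570 = 4.080
ΔΔCt = 4.080 − 2.820 = 1.260
Fold change = 2^(−1.260) = 0.4175

0.418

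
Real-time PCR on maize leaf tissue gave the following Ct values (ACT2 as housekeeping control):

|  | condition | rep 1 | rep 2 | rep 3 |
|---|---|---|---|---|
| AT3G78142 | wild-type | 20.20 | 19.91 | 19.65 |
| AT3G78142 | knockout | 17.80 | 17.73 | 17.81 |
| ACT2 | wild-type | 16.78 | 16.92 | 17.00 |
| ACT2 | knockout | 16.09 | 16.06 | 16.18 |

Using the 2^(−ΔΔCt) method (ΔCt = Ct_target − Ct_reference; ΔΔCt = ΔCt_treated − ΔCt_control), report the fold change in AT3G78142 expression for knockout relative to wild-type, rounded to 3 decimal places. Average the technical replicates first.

Mean Ct: AT3G78142 wild-type 19.920; AT3G78142 knockout 17.780; ACT2 wild-type 16.900; ACT2 knockout 16.110
ΔCt(wild-type) = 19.920 − 16.900 = 3.020
ΔCt(knockout) = 17.780 − 16.110 = 1.670
ΔΔCt = 1.670 − 3.020 = -1.350
Fold change = 2^(−(-1.350)) = 2^1.350 = 2.5491

2.549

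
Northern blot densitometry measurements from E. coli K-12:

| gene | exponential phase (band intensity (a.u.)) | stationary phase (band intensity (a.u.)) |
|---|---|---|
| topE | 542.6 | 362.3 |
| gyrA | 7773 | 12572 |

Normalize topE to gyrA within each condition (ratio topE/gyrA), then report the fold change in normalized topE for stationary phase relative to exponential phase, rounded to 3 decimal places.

topE/gyrA (exponential phase) = 542.6 / 7773 = 0.069806
topE/gyrA (stationary phase) = 362.3 / 12572 = 0.028818
Fold change = 0.028818 / 0.069806 = 0.4128

0.413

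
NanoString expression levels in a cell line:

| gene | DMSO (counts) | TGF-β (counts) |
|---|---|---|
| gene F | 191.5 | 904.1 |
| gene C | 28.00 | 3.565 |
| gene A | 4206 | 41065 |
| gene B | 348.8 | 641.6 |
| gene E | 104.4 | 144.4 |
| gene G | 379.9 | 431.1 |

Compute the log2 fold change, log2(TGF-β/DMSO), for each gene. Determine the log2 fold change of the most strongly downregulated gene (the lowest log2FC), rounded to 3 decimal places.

-2.973

log2(904.1/191.5) = 2.239  (gene F)
log2(3.565/28.00) = -2.973  (gene C)
log2(41065/4206) = 3.287  (gene A)
log2(641.6/348.8) = 0.879  (gene B)
log2(144.4/104.4) = 0.468  (gene E)
log2(431.1/379.9) = 0.182  (gene G)
gene C is most strongly downregulated.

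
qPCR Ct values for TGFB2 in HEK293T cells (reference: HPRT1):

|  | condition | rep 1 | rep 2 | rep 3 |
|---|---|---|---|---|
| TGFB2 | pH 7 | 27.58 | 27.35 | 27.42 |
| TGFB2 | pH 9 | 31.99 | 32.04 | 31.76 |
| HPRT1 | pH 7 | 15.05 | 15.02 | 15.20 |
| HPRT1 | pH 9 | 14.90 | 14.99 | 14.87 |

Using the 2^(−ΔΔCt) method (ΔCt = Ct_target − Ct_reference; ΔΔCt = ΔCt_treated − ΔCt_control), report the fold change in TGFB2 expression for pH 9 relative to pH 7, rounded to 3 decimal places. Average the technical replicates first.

Mean Ct: TGFB2 pH 7 27.450; TGFB2 pH 9 31.930; HPRT1 pH 7 15.090; HPRT1 pH 9 14.920
ΔCt(pH 7) = 27.450 − 15.090 = 12.360
ΔCt(pH 9) = 31.930 − 14.920 = 17.010
ΔΔCt = 17.010 − 12.360 = 4.650
Fold change = 2^(−4.650) = 0.0398

0.040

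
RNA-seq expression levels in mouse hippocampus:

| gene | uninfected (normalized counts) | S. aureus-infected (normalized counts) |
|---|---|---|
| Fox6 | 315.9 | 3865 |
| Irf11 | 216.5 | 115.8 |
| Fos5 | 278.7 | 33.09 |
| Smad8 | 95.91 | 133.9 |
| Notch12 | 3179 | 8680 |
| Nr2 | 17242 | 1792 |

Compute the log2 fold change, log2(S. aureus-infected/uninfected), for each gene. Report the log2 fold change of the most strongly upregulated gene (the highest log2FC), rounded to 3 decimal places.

log2(3865/315.9) = 3.613  (Fox6)
log2(115.8/216.5) = -0.903  (Irf11)
log2(33.09/278.7) = -3.074  (Fos5)
log2(133.9/95.91) = 0.481  (Smad8)
log2(8680/3179) = 1.449  (Notch12)
log2(1792/17242) = -3.266  (Nr2)
Fox6 is most strongly upregulated.

3.613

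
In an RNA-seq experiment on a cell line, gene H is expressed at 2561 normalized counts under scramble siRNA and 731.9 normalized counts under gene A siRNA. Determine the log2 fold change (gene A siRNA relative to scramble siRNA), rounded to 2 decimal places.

-1.81

Fold change = 731.9 / 2561 = 0.2858
log2(0.2858) = -1.807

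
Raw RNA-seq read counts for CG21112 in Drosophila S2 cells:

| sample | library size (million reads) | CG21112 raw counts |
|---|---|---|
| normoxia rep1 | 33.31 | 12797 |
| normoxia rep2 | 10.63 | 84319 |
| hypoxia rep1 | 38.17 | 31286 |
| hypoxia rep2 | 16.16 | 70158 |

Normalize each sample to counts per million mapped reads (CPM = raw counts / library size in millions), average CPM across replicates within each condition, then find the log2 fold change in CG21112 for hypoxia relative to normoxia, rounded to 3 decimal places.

CPM(normoxia rep1) = 12797 / 33.31 = 384.1789
CPM(normoxia rep2) = 84319 / 10.63 = 7932.1731
CPM(hypoxia rep1) = 31286 / 38.17 = 819.6489
CPM(hypoxia rep2) = 70158 / 16.16 = 4341.4604
mean CPM(normoxia) = 4158.1760; mean CPM(hypoxia) = 2580.5547
Fold change = 2580.5547 / 4158.1760 = 0.62060
log2(0.62060) = -0.6883

-0.688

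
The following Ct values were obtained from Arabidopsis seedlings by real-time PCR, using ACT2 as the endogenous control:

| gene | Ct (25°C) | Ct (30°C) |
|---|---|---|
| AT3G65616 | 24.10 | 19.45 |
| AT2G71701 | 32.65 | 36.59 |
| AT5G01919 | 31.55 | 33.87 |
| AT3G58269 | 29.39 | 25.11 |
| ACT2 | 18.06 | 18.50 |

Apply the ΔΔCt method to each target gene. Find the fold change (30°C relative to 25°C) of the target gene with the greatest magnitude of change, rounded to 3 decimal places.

AT3G65616: ΔΔCt = (19.45−18.50) − (24.10−18.06) = 0.95 − 6.04 = -5.09; fold change = 2^5.09 = 34.060
AT2G71701: ΔΔCt = (36.59−18.50) − (32.65−18.06) = 18.09 − 14.59 = 3.50; fold change = 2^-3.50 = 0.088
AT5G01919: ΔΔCt = (33.87−18.50) − (31.55−18.06) = 15.37 − 13.49 = 1.88; fold change = 2^-1.88 = 0.272
AT3G58269: ΔΔCt = (25.11−18.50) − (29.39−18.06) = 6.61 − 11.33 = -4.72; fold change = 2^4.72 = 26.355
AT3G65616 has the largest |ΔΔCt| = 5.09.

34.060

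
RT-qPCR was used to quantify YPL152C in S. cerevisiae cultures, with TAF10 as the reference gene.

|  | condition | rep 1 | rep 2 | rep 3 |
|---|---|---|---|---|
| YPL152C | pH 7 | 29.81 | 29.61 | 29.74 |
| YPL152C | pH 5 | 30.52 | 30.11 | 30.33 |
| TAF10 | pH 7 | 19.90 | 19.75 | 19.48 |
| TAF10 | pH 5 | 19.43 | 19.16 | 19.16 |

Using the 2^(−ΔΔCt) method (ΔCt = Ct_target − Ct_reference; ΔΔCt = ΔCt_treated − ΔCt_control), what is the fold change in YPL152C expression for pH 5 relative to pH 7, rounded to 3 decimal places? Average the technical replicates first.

Mean Ct: YPL152C pH 7 29.720; YPL152C pH 5 30.320; TAF10 pH 7 19.710; TAF10 pH 5 19.250
ΔCt(pH 7) = 29.720 − 19.710 = 10.010
ΔCt(pH 5) = 30.320 − 19.250 = 11.070
ΔΔCt = 11.070 − 10.010 = 1.060
Fold change = 2^(−1.060) = 0.4796

0.480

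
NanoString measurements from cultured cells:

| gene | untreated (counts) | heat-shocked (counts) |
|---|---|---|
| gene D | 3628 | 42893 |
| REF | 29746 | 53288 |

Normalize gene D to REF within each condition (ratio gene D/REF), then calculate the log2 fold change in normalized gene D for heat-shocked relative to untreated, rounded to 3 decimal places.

2.722

gene D/REF (untreated) = 3628 / 29746 = 0.12197
gene D/REF (heat-shocked) = 42893 / 53288 = 0.80493
Fold change = 0.80493 / 0.12197 = 6.5996
log2(6.5996) = 2.7224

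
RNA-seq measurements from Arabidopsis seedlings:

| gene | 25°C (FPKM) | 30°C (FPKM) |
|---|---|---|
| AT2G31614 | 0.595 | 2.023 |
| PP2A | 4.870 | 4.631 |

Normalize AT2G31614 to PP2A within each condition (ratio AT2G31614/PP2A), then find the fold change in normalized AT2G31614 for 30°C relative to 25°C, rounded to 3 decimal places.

AT2G31614/PP2A (25°C) = 0.595 / 4.870 = 0.12218
AT2G31614/PP2A (30°C) = 2.023 / 4.631 = 0.43684
Fold change = 0.43684 / 0.12218 = 3.5755

3.575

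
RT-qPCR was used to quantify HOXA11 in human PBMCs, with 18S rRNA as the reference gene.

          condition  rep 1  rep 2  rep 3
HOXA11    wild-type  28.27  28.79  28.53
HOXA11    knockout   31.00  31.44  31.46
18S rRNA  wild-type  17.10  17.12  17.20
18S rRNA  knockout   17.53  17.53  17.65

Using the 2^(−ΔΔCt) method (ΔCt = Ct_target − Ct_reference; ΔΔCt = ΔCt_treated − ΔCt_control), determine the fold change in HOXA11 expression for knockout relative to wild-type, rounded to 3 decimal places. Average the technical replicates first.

Mean Ct: HOXA11 wild-type 28.530; HOXA11 knockout 31.300; 18S rRNA wild-type 17.140; 18S rRNA knockout 17.570
ΔCt(wild-type) = 28.530 − 17.140 = 11.390
ΔCt(knockout) = 31.300 − 17.570 = 13.730
ΔΔCt = 13.730 − 11.390 = 2.340
Fold change = 2^(−2.340) = 0.1975

0.198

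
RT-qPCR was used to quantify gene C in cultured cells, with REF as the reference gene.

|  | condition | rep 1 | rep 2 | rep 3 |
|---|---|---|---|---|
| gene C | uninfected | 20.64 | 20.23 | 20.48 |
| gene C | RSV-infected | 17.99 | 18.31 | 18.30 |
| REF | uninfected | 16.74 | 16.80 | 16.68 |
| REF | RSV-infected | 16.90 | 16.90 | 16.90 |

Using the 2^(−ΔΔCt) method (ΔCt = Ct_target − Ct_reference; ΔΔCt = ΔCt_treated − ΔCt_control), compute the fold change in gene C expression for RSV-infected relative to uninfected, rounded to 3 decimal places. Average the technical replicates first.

Mean Ct: gene C uninfected 20.450; gene C RSV-infected 18.200; REF uninfected 16.740; REF RSV-infected 16.900
ΔCt(uninfected) = 20.450 − 16.740 = 3.710
ΔCt(RSV-infected) = 18.200 − 16.900 = 1.300
ΔΔCt = 1.300 − 3.710 = -2.410
Fold change = 2^(−(-2.410)) = 2^2.410 = 5.3147

5.315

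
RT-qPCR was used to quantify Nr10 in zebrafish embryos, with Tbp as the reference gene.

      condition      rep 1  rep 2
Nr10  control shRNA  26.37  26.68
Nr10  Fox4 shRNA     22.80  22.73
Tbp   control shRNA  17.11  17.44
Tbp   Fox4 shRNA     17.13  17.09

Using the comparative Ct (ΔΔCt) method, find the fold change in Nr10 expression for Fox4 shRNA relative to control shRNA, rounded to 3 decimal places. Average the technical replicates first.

12.084

Mean Ct: Nr10 control shRNA 26.525; Nr10 Fox4 shRNA 22.765; Tbp control shRNA 17.275; Tbp Fox4 shRNA 17.110
ΔCt(control shRNA) = 26.525 − 17.275 = 9.250
ΔCt(Fox4 shRNA) = 22.765 − 17.110 = 5.655
ΔΔCt = 5.655 − 9.250 = -3.595
Fold change = 2^(−(-3.595)) = 2^3.595 = 12.0838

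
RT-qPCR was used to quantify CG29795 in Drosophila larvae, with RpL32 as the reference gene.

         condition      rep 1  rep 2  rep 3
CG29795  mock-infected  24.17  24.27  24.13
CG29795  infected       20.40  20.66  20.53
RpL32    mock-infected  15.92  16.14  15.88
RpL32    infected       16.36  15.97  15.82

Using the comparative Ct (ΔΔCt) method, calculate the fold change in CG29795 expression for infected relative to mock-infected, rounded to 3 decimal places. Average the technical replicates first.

13.269

Mean Ct: CG29795 mock-infected 24.190; CG29795 infected 20.530; RpL32 mock-infected 15.980; RpL32 infected 16.050
ΔCt(mock-infected) = 24.190 − 15.980 = 8.210
ΔCt(infected) = 20.530 − 16.050 = 4.480
ΔΔCt = 4.480 − 8.210 = -3.730
Fold change = 2^(−(-3.730)) = 2^3.730 = 13.2691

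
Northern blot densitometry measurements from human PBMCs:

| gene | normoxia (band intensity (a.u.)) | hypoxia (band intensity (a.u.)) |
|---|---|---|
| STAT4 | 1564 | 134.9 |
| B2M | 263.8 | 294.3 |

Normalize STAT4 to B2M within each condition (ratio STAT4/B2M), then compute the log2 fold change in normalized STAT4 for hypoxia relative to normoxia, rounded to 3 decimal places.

STAT4/B2M (normoxia) = 1564 / 263.8 = 5.9287
STAT4/B2M (hypoxia) = 134.9 / 294.3 = 0.45838
Fold change = 0.45838 / 5.9287 = 0.0773
log2(0.0773) = -3.6931

-3.693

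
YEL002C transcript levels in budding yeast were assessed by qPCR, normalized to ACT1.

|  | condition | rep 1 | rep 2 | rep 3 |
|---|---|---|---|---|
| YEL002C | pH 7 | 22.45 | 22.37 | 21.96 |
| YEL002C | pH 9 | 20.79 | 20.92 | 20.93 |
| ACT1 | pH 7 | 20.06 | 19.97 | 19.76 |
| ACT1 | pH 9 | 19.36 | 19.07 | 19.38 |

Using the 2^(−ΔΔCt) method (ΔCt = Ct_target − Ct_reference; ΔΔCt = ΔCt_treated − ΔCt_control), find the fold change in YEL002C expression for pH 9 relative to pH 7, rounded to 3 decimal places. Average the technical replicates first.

Mean Ct: YEL002C pH 7 22.260; YEL002C pH 9 20.880; ACT1 pH 7 19.930; ACT1 pH 9 19.270
ΔCt(pH 7) = 22.260 − 19.930 = 2.330
ΔCt(pH 9) = 20.880 − 19.270 = 1.610
ΔΔCt = 1.610 − 2.330 = -0.720
Fold change = 2^(−(-0.720)) = 2^0.720 = 1.6472

1.647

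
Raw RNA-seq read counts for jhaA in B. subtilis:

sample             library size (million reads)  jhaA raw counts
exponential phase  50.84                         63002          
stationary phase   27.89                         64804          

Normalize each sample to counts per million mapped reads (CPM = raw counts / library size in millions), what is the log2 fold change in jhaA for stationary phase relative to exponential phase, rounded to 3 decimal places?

0.907

CPM(exponential phase) = 63002 / 50.84 = 1239.2211
CPM(stationary phase) = 64804 / 27.89 = 2323.5568
Fold change = 2323.5568 / 1239.2211 = 1.87501
log2(1.87501) = 0.9069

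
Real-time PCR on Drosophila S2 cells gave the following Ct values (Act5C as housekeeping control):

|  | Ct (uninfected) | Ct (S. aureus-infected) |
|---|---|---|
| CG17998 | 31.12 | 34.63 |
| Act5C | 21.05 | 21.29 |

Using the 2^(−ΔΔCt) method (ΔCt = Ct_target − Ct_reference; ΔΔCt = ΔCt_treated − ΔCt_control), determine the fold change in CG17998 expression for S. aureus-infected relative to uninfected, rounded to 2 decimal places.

ΔCt(uninfected) = 31.120 − 21.050 = 10.070
ΔCt(S. aureus-infected) = 34.630 − 21.290 = 13.340
ΔΔCt = 13.340 − 10.070 = 3.270
Fold change = 2^(−3.270) = 0.104

0.10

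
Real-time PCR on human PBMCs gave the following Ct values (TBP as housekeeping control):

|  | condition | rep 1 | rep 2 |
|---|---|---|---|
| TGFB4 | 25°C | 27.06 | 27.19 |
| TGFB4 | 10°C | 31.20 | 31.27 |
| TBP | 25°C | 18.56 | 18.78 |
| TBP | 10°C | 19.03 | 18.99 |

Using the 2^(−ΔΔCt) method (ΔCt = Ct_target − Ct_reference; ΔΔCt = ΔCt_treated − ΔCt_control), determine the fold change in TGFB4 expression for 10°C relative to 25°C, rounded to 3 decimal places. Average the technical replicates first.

0.073

Mean Ct: TGFB4 25°C 27.125; TGFB4 10°C 31.235; TBP 25°C 18.670; TBP 10°C 19.010
ΔCt(25°C) = 27.125 − 18.670 = 8.455
ΔCt(10°C) = 31.235 − 19.010 = 12.225
ΔΔCt = 12.225 − 8.455 = 3.770
Fold change = 2^(−3.770) = 0.0733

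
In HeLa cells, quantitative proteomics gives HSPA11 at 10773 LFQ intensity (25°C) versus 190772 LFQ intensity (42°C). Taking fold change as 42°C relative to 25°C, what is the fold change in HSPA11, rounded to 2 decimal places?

Fold change = 190772 / 10773 = 17.708
HSPA11 is upregulated.

17.71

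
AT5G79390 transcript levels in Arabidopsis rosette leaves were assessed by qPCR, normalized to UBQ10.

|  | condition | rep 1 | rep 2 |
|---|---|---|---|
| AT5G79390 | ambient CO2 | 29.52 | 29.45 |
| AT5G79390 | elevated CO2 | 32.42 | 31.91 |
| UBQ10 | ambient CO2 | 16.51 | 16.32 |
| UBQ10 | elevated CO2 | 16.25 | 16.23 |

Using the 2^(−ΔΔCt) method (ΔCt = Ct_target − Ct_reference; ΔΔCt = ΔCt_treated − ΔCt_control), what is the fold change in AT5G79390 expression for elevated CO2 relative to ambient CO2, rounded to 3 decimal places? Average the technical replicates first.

Mean Ct: AT5G79390 ambient CO2 29.485; AT5G79390 elevated CO2 32.165; UBQ10 ambient CO2 16.415; UBQ10 elevated CO2 16.240
ΔCt(ambient CO2) = 29.485 − 16.415 = 13.070
ΔCt(elevated CO2) = 32.165 − 16.240 = 15.925
ΔΔCt = 15.925 − 13.070 = 2.855
Fold change = 2^(−2.855) = 0.1382

0.138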